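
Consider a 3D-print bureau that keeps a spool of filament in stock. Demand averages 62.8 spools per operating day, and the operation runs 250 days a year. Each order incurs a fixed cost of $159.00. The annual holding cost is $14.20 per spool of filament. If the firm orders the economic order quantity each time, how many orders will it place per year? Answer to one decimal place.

Annual demand D = 62.8 × 250 = 15,700.
Q* = √(2DS/H) = √(2 × 15,700 × 159 / 14.2) ≈ 592.95.
Orders per year = D / Q* = 15,700 / 592.95 ≈ 26.478.

N ≈ 26.5 orders per year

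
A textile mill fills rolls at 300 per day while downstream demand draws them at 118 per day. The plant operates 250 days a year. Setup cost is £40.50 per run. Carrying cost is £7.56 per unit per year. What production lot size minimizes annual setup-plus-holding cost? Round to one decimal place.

Annual demand D = 118 × 250 = 29,500.
Production build-up factor (1 − d/p) = 1 − 118/300 = 0.6067.
Q* = √(2DS / (H(1 − d/p))) = √(2 × 29,500 × 40.5 / (7.56 × 0.6067)).
= √(2,389,500 / 4.5864) ≈ 721.801.

Q* ≈ 721.8 rolls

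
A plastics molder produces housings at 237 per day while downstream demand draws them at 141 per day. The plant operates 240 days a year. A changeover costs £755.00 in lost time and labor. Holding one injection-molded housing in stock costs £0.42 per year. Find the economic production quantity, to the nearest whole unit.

Annual demand D = 141 × 240 = 33,840.
Production build-up factor (1 − d/p) = 1 − 141/237 = 0.4051.
Q* = √(2DS / (H(1 − d/p))) = √(2 × 33,840 × 755 / (0.42 × 0.4051)).
= √(51,098,400 / 0.1701) ≈ 17330.758.

Q* ≈ 17,331 housings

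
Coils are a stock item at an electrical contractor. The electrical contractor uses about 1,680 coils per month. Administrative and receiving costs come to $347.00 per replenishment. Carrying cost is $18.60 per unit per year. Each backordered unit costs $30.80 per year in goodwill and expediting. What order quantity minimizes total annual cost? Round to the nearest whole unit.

Q* ≈ 1,098 coils

Annual demand D = 1,680 × 12 = 20,160.
With planned backorders, Q* = √(2DS/H) · √((H+B)/B).
√(2DS/H) = √(2 × 20,160 × 347 / 18.6) = 867.298.
√((H+B)/B) = √((18.6+30.8)/30.8) = 1.2665.
Q* ≈ 1098.390.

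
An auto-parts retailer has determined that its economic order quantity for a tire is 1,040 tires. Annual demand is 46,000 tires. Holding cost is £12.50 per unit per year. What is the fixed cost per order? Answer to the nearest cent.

S ≈ £146.96

Invert the EOQ relation Q*² = 2DS/H.
From Q* = √(2DS/H): S = Q*²H / (2D) = 1,040² × 12.5 / (2 × 46,000) = 146.9565.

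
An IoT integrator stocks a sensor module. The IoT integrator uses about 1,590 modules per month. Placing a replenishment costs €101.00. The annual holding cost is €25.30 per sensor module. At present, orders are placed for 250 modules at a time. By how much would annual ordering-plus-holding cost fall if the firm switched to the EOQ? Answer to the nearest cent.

Annual demand D = 1,590 × 12 = 19,080.
EOQ = √(2DS/H) = √(2 × 19,080 × 101 / 25.3) ≈ 390.31.
Cost at Q* = (D/Q*)S + (Q*/2)H = √(2DSH) ≈ €9,874.73.
Cost at Q = 250: (19,080/250)×101 + (250/2)×25.3 = €7,708.32 + €3,162.50 = €10,870.82.
Excess = €10,870.82 − €9,874.73 = €996.09.

Extra cost ≈ €996.09 per year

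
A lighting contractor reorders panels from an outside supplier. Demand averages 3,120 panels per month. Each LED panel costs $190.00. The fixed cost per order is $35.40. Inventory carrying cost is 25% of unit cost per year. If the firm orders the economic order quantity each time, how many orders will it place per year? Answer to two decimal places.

N ≈ 158.49 orders per year

Annual demand D = 3,120 × 12 = 37,440.
Holding cost H = 0.25 × $190.00 = $47.5000 per unit per year.
EOQ = √(2DS/H) = √(2 × 37,440 × 35.4 / 47.5) ≈ 236.23.
Orders per year = D / Q* = 37,440 / 236.23 ≈ 158.489.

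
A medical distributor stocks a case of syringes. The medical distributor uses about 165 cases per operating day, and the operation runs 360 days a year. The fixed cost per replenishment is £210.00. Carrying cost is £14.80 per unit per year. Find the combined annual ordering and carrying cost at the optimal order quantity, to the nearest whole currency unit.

Annual demand D = 165 × 360 = 59,400.
EOQ = √(2DS/H) = √(2 × 59,400 × 210 / 14.8) ≈ 1298.34.
At Q*, ordering cost (D/Q*)S equals holding cost (Q*/2)H, each = √(DSH/2).
Minimum total = √(2DSH) = √(2 × 59,400 × 210 × 14.8) ≈ 19215.369.

TC* ≈ £19,215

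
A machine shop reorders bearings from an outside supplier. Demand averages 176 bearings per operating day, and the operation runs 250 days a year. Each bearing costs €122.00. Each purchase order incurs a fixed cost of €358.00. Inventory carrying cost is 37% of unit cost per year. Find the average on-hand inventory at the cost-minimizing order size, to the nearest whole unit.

Average inventory ≈ 418 bearings

Annual demand D = 176 × 250 = 44,000.
Holding cost H = 0.37 × €122.00 = €45.1400 per unit per year.
EOQ = √(2DS/H) = √(2 × 44,000 × 358 / 45.14) ≈ 835.41.
Average inventory = Q*/2 ≈ 835.41 / 2 = 417.707.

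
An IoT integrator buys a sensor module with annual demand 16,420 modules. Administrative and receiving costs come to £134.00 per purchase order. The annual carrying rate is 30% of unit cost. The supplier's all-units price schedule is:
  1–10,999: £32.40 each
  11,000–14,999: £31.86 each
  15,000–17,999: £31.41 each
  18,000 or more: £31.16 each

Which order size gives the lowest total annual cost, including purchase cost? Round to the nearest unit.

Q* ≈ 673 modules

Holding cost per unit per year at price C is H = 0.30·C.
For each price level, check whether its EOQ is feasible; otherwise the best quantity at that price is the breakpoint.
EOQ at £32.40 = 672.9 (feasible in tier 1): TC = 16,420×£32.40 + (16,420/672.9)×134 + (672.9/2)×0.30×£32.40 = £538,548.14.
EOQ at £31.86 = 678.5 < 11000, so use break Q=11000: TC = 16,420×£31.86 + (16,420/11000.0)×134 + (11000.0/2)×0.30×£31.86 = £575,910.23.
EOQ at £31.41 = 683.4 < 15000, so use break Q=15000: TC = 16,420×£31.41 + (16,420/15000.0)×134 + (15000.0/2)×0.30×£31.41 = £586,571.39.
EOQ at £31.16 = 686.1 < 18000, so use break Q=18000: TC = 16,420×£31.16 + (16,420/18000.0)×134 + (18000.0/2)×0.30×£31.16 = £595,901.44.
Lowest total cost is £538,548.14 at Q = 672.9.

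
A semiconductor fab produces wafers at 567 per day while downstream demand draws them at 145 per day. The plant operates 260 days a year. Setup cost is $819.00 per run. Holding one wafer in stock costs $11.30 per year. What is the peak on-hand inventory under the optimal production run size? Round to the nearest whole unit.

I_max ≈ 2,017 wafers

Annual demand D = 145 × 260 = 37,700.
Production build-up factor (1 − d/p) = 1 − 145/567 = 0.7443.
Q* = √(2DS / (H(1 − d/p))) = √(2 × 37,700 × 819 / (11.3 × 0.7443)).
= √(61,752,600 / 8.4102) ≈ 2709.716.
Maximum inventory = Q*(1 − d/p) = 2709.716 × 0.7443 ≈ 2016.755.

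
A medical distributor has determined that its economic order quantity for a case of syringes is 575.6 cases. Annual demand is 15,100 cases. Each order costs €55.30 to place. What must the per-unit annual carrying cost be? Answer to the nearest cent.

Invert the EOQ relation Q*² = 2DS/H.
From Q* = √(2DS/H): H = 2DS / Q*² = 2 × 15,100 × 55.3 / 575.6² = 5.0407.

H ≈ €5.04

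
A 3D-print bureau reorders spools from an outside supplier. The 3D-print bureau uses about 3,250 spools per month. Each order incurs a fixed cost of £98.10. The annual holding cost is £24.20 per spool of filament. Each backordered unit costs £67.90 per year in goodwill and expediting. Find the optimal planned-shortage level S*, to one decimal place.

S* ≈ 172.1 spools

Annual demand D = 3,250 × 12 = 39,000.
With planned backorders, Q* = √(2DS/H) · √((H+B)/B).
√(2DS/H) = √(2 × 39,000 × 98.1 / 24.2) = 562.308.
√((H+B)/B) = √((24.2+67.9)/67.9) = 1.1646.
Q* ≈ 654.891.
S* = Q* · H/(H+B) = 654.891 × 24.2/92.1 ≈ 172.078.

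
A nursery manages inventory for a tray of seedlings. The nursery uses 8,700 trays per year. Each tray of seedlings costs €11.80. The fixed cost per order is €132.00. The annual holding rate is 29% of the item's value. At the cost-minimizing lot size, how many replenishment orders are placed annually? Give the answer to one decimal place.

Holding cost H = 0.29 × €11.80 = €3.4220 per unit per year.
The optimal lot size = √(2DS/H) = √(2 × 8,700 × 132 / 3.422) ≈ 819.26.
Orders per year = D / Q* = 8,700 / 819.26 ≈ 10.619.

N ≈ 10.6 orders per year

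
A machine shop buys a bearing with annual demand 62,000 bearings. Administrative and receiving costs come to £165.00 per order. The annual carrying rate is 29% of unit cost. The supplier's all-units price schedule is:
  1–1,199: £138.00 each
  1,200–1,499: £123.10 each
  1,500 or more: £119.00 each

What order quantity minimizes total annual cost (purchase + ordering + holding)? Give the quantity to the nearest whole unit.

Q* ≈ 1,500 bearings

Holding cost per unit per year at price C is H = 0.29·C.
Candidates are each tier's EOQ (if it falls in that tier) and each price-break quantity.
EOQ at £138.00 = 715.0 (feasible in tier 1): TC = 62,000×£138.00 + (62,000/715.0)×165 + (715.0/2)×0.29×£138.00 = £8,584,614.84.
EOQ at £123.10 = 757.1 < 1200, so use break Q=1200: TC = 62,000×£123.10 + (62,000/1200.0)×165 + (1200.0/2)×0.29×£123.10 = £7,662,144.40.
EOQ at £119.00 = 770.0 < 1500, so use break Q=1500: TC = 62,000×£119.00 + (62,000/1500.0)×165 + (1500.0/2)×0.29×£119.00 = £7,410,702.50.
Lowest total cost is £7,410,702.50 at Q = 1500.0.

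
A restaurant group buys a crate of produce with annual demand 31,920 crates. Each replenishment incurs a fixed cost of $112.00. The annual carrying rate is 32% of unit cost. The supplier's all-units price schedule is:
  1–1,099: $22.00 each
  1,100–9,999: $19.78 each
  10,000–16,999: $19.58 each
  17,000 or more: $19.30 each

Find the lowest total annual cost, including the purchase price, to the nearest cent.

Holding cost per unit per year at price C is H = 0.32·C.
Candidates are each tier's EOQ (if it falls in that tier) and each price-break quantity.
EOQ at $22.00 = 1007.8 (feasible in tier 1): TC = 31,920×$22.00 + (31,920/1007.8)×112 + (1007.8/2)×0.32×$22.00 = $709,334.83.
EOQ at $19.78 = 1062.8 < 1100, so use break Q=1100: TC = 31,920×$19.78 + (31,920/1100.0)×112 + (1100.0/2)×0.32×$19.78 = $638,108.92.
EOQ at $19.58 = 1068.3 < 10000, so use break Q=10000: TC = 31,920×$19.58 + (31,920/10000.0)×112 + (10000.0/2)×0.32×$19.58 = $656,679.10.
EOQ at $19.30 = 1076.0 < 17000, so use break Q=17000: TC = 31,920×$19.30 + (31,920/17000.0)×112 + (17000.0/2)×0.32×$19.30 = $668,762.30.
Lowest total cost among the candidates is at Q = 1100.0.

TC* ≈ $638,108.92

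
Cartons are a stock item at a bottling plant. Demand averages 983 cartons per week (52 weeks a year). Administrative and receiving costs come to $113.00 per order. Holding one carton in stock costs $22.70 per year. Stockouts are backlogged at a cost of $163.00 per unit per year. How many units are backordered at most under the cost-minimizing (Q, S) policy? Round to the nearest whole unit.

S* ≈ 93 cartons

Annual demand D = 983 × 52 = 51,116.
With planned backorders, Q* = √(2DS/H) · √((H+B)/B).
√(2DS/H) = √(2 × 51,116 × 113 / 22.7) = 713.378.
√((H+B)/B) = √((22.7+163)/163) = 1.0674.
Q* ≈ 761.433.
S* = Q* · H/(H+B) = 761.433 × 22.7/185.7 ≈ 93.078.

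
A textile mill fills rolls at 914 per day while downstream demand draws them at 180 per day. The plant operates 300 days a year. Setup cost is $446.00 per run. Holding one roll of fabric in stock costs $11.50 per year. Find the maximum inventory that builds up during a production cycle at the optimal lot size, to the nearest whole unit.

Annual demand D = 180 × 300 = 54,000.
Production build-up factor (1 − d/p) = 1 − 180/914 = 0.8031.
Q* = √(2DS / (H(1 − d/p))) = √(2 × 54,000 × 446 / (11.5 × 0.8031)).
= √(48,168,000 / 9.2352) ≈ 2283.786.
Maximum inventory = Q*(1 − d/p) = 2283.786 × 0.8031 ≈ 1834.025.

I_max ≈ 1,834 rolls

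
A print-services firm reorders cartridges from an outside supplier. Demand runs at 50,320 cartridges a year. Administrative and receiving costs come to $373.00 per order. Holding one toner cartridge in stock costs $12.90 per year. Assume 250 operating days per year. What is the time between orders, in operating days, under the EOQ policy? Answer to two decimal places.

T ≈ 8.48 days

Q* = √(2DS/H) = √(2 × 50,320 × 373 / 12.9) ≈ 1705.87.
Cycle time = Q*/D × 250 = 1705.87 / 50,320 × 250 ≈ 8.475 days.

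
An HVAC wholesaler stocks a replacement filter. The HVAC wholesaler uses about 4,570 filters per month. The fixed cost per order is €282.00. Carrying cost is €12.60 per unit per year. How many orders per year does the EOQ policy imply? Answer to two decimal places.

Annual demand D = 4,570 × 12 = 54,840.
EOQ = √(2DS/H) = √(2 × 54,840 × 282 / 12.6) ≈ 1566.76.
Orders per year = D / Q* = 54,840 / 1566.76 ≈ 35.002.

N ≈ 35.00 orders per year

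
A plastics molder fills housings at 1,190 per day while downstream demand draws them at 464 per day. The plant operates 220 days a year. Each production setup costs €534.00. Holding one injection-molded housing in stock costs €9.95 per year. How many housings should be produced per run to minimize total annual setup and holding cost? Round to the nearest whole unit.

Annual demand D = 464 × 220 = 102,080.
Production build-up factor (1 − d/p) = 1 − 464/1,190 = 0.6101.
Q* = √(2DS / (H(1 − d/p))) = √(2 × 102,080 × 534 / (9.95 × 0.6101)).
= √(109,021,440 / 6.0703) ≈ 4237.889.

Q* ≈ 4,238 housings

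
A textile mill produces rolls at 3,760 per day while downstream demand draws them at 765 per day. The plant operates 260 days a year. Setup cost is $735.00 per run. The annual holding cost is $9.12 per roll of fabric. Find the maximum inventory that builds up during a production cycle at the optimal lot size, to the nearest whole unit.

Annual demand D = 765 × 260 = 198,900.
Production build-up factor (1 − d/p) = 1 − 765/3,760 = 0.7965.
Q* = √(2DS / (H(1 − d/p))) = √(2 × 198,900 × 735 / (9.12 × 0.7965)).
= √(292,383,000 / 7.2645) ≈ 6344.160.
Maximum inventory = Q*(1 − d/p) = 6344.160 × 0.7965 ≈ 5053.394.

I_max ≈ 5,053 rolls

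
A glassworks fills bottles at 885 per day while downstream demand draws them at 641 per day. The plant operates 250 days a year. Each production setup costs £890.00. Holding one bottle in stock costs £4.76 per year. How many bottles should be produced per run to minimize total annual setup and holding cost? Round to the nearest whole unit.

Q* ≈ 14,743 bottles

Annual demand D = 641 × 250 = 160,250.
Production build-up factor (1 − d/p) = 1 − 641/885 = 0.2757.
Q* = √(2DS / (H(1 − d/p))) = √(2 × 160,250 × 890 / (4.76 × 0.2757)).
= √(285,245,000 / 1.3124) ≈ 14742.878.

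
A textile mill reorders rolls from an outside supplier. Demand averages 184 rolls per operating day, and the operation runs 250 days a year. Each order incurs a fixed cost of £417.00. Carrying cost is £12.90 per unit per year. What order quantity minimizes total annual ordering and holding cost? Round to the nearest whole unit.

Annual demand D = 184 × 250 = 46,000.
EOQ = √(2DS / H) = √(2 × 46,000 × 417 / 12.9).
= √(38,364,000 / 12.9) = √2,973,953.4884 ≈ 1724.515.

Q* ≈ 1,725 rolls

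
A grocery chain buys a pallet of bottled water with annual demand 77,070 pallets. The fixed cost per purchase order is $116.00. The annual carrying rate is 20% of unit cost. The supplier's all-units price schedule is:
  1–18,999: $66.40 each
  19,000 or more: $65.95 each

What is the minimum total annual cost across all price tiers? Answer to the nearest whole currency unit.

TC* ≈ $5,132,857

Holding cost per unit per year at price C is H = 0.20·C.
For each price level, check whether its EOQ is feasible; otherwise the best quantity at that price is the breakpoint.
EOQ at $66.40 = 1160.3 (feasible in tier 1): TC = 77,070×$66.40 + (77,070/1160.3)×116 + (1160.3/2)×0.20×$66.40 = $5,132,857.40.
EOQ at $65.95 = 1164.3 < 19000, so use break Q=19000: TC = 77,070×$65.95 + (77,070/19000.0)×116 + (19000.0/2)×0.20×$65.95 = $5,208,542.03.
Lowest total cost among the candidates is at Q = 1160.3.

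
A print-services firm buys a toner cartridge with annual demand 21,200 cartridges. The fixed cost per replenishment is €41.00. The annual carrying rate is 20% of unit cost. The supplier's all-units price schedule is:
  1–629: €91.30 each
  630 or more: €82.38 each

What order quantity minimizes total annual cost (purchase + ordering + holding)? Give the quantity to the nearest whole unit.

Holding cost per unit per year at price C is H = 0.20·C.
Candidates are each tier's EOQ (if it falls in that tier) and each price-break quantity.
EOQ at €91.30 = 308.5 (feasible in tier 1): TC = 21,200×€91.30 + (21,200/308.5)×41 + (308.5/2)×0.20×€91.30 = €1,941,194.11.
EOQ at €82.38 = 324.8 < 630, so use break Q=630: TC = 21,200×€82.38 + (21,200/630.0)×41 + (630.0/2)×0.20×€82.38 = €1,753,025.62.
Lowest total cost is €1,753,025.62 at Q = 630.0.

Q* ≈ 630 cartridges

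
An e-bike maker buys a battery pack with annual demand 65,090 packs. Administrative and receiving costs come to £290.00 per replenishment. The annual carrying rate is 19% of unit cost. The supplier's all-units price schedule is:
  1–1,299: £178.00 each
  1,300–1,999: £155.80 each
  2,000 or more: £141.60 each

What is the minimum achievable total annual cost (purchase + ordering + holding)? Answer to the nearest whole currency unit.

Holding cost per unit per year at price C is H = 0.19·C.
Candidates are each tier's EOQ (if it falls in that tier) and each price-break quantity.
EOQ at £178.00 = 1056.5 (feasible in tier 1): TC = 65,090×£178.00 + (65,090/1056.5)×290 + (1056.5/2)×0.19×£178.00 = £11,621,752.05.
EOQ at £155.80 = 1129.3 < 1300, so use break Q=1300: TC = 65,090×£155.80 + (65,090/1300.0)×290 + (1300.0/2)×0.19×£155.80 = £10,174,783.38.
EOQ at £141.60 = 1184.6 < 2000, so use break Q=2000: TC = 65,090×£141.60 + (65,090/2000.0)×290 + (2000.0/2)×0.19×£141.60 = £9,253,086.05.
Lowest total cost among the candidates is at Q = 2000.0.

TC* ≈ £9,253,086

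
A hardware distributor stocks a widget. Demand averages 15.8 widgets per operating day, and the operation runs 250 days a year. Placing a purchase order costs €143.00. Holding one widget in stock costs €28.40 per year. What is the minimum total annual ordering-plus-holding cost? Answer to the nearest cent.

TC* ≈ €5,664.23

Annual demand D = 15.8 × 250 = 3,950.
Q* = √(2DS/H) = √(2 × 3,950 × 143 / 28.4) ≈ 199.44.
At Q*, ordering cost (D/Q*)S equals holding cost (Q*/2)H, each = √(DSH/2).
Minimum total = √(2DSH) = √(2 × 3,950 × 143 × 28.4) ≈ 5664.228.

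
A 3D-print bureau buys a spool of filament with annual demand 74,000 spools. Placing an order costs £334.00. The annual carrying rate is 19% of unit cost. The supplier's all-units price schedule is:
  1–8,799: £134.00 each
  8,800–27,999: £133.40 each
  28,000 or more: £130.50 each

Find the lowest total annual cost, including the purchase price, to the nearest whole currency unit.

Holding cost per unit per year at price C is H = 0.19·C.
Evaluate total cost at each tier's feasible EOQ or, if the EOQ is below the tier, at the tier's minimum quantity.
EOQ at £134.00 = 1393.4 (feasible in tier 1): TC = 74,000×£134.00 + (74,000/1393.4)×334 + (1393.4/2)×0.19×£134.00 = £9,951,475.89.
EOQ at £133.40 = 1396.5 < 8800, so use break Q=8800: TC = 74,000×£133.40 + (74,000/8800.0)×334 + (8800.0/2)×0.19×£133.40 = £9,985,931.04.
EOQ at £130.50 = 1412.0 < 28000, so use break Q=28000: TC = 74,000×£130.50 + (74,000/28000.0)×334 + (28000.0/2)×0.19×£130.50 = £10,005,012.71.
Lowest total cost among the candidates is at Q = 1393.4.

TC* ≈ £9,951,476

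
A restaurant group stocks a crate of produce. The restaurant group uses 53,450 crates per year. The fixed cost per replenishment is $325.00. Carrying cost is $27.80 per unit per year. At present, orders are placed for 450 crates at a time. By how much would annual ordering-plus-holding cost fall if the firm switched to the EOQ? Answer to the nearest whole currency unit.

EOQ = √(2DS/H) = √(2 × 53,450 × 325 / 27.8) ≈ 1117.91.
Cost at Q* = (D/Q*)S + (Q*/2)H = √(2DSH) ≈ $31,077.99.
Cost at Q = 450: (53,450/450)×325 + (450/2)×27.8 = $38,602.78 + $6,255.00 = $44,857.78.
Excess = $44,857.78 − $31,077.99 = $13,779.79.

Extra cost ≈ $13,780 per year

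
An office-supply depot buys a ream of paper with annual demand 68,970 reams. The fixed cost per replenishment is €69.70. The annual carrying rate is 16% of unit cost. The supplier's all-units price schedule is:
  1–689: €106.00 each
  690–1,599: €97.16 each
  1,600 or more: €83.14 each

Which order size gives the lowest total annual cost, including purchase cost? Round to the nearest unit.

Holding cost per unit per year at price C is H = 0.16·C.
Candidates are each tier's EOQ (if it falls in that tier) and each price-break quantity.
Tier 1 (€106.00): EOQ = 752.9 exceeds tier's upper bound 689, so this tier is dominated.
EOQ at €97.16 = 786.4 (feasible in tier 2): TC = 68,970×€97.16 + (68,970/786.4)×69.7 + (786.4/2)×0.16×€97.16 = €6,713,350.66.
EOQ at €83.14 = 850.2 < 1600, so use break Q=1600: TC = 68,970×€83.14 + (68,970/1600.0)×69.7 + (1600.0/2)×0.16×€83.14 = €5,747,812.23.
Lowest total cost is €5,747,812.23 at Q = 1600.0.

Q* ≈ 1,600 reams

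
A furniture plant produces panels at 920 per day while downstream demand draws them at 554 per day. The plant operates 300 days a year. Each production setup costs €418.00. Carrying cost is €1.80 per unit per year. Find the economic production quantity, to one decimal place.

Annual demand D = 554 × 300 = 166,200.
Production build-up factor (1 − d/p) = 1 − 554/920 = 0.3978.
Q* = √(2DS / (H(1 − d/p))) = √(2 × 166,200 × 418 / (1.8 × 0.3978)).
= √(138,943,200 / 0.7161) ≈ 13929.508.

Q* ≈ 13,929.5 panels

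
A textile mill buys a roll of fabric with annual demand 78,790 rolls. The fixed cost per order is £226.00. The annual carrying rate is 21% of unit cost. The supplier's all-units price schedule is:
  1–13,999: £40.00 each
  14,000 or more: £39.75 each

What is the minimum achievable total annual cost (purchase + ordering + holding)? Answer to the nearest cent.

Holding cost per unit per year at price C is H = 0.21·C.
Evaluate total cost at each tier's feasible EOQ or, if the EOQ is below the tier, at the tier's minimum quantity.
EOQ at £40.00 = 2059.0 (feasible in tier 1): TC = 78,790×£40.00 + (78,790/2059.0)×226 + (2059.0/2)×0.21×£40.00 = £3,168,895.95.
EOQ at £39.75 = 2065.5 < 14000, so use break Q=14000: TC = 78,790×£39.75 + (78,790/14000.0)×226 + (14000.0/2)×0.21×£39.75 = £3,191,606.90.
Lowest total cost among the candidates is at Q = 2059.0.

TC* ≈ £3,168,895.95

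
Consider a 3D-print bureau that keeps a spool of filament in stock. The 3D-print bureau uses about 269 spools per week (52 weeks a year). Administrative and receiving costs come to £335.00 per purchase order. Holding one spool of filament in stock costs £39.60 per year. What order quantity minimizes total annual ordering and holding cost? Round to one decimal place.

Annual demand D = 269 × 52 = 13,988.
EOQ = √(2DS / H) = √(2 × 13,988 × 335 / 39.6).
= √(9,371,960 / 39.6) = √236,665.6566 ≈ 486.483.

Q* ≈ 486.5 spools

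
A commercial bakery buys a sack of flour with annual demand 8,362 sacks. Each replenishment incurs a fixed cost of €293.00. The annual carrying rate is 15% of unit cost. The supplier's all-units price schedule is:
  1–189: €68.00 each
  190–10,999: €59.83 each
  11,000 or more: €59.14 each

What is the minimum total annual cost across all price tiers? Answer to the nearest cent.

Holding cost per unit per year at price C is H = 0.15·C.
Evaluate total cost at each tier's feasible EOQ or, if the EOQ is below the tier, at the tier's minimum quantity.
Tier 1 (€68.00): EOQ = 693.1 exceeds tier's upper bound 189, so this tier is dominated.
EOQ at €59.83 = 738.9 (feasible in tier 2): TC = 8,362×€59.83 + (8,362/738.9)×293 + (738.9/2)×0.15×€59.83 = €506,929.92.
EOQ at €59.14 = 743.2 < 11000, so use break Q=11000: TC = 8,362×€59.14 + (8,362/11000.0)×293 + (11000.0/2)×0.15×€59.14 = €543,541.91.
Lowest total cost among the candidates is at Q = 738.9.

TC* ≈ €506,929.92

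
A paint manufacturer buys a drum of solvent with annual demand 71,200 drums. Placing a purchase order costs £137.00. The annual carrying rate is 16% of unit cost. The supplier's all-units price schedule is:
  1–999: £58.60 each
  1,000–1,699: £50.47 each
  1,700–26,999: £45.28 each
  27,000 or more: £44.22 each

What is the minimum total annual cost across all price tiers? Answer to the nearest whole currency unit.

Holding cost per unit per year at price C is H = 0.16·C.
Evaluate total cost at each tier's feasible EOQ or, if the EOQ is below the tier, at the tier's minimum quantity.
Tier 1 (£58.60): EOQ = 1442.5 exceeds tier's upper bound 999, so this tier is dominated.
EOQ at £50.47 = 1554.3 (feasible in tier 2): TC = 71,200×£50.47 + (71,200/1554.3)×137 + (1554.3/2)×0.16×£50.47 = £3,606,015.39.
EOQ at £45.28 = 1641.0 < 1700, so use break Q=1700: TC = 71,200×£45.28 + (71,200/1700.0)×137 + (1700.0/2)×0.16×£45.28 = £3,235,831.96.
EOQ at £44.22 = 1660.5 < 27000, so use break Q=27000: TC = 71,200×£44.22 + (71,200/27000.0)×137 + (27000.0/2)×0.16×£44.22 = £3,244,340.47.
Lowest total cost among the candidates is at Q = 1700.0.

TC* ≈ £3,235,832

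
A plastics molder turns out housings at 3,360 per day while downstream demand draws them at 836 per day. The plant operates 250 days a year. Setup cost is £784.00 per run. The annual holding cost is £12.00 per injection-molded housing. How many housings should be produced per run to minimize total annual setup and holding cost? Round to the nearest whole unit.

Q* ≈ 6,029 housings

Annual demand D = 836 × 250 = 209,000.
Production build-up factor (1 − d/p) = 1 − 836/3,360 = 0.7512.
Q* = √(2DS / (H(1 − d/p))) = √(2 × 209,000 × 784 / (12 × 0.7512)).
= √(327,712,000 / 9.0143) ≈ 6029.489.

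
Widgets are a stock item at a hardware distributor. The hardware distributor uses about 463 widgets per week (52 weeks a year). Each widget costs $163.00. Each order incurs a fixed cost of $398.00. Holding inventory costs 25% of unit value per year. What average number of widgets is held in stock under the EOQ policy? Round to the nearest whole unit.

Annual demand D = 463 × 52 = 24,076.
Holding cost H = 0.25 × $163.00 = $40.7500 per unit per year.
Q* = √(2DS/H) = √(2 × 24,076 × 398 / 40.75) ≈ 685.78.
Average inventory = Q*/2 ≈ 685.78 / 2 = 342.890.

Average inventory ≈ 343 widgets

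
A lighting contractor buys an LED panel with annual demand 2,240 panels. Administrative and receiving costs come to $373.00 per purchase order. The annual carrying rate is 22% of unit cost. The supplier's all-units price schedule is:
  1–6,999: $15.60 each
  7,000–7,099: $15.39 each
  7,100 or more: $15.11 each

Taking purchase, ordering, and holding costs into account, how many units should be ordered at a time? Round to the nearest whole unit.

Q* ≈ 698 panels

Holding cost per unit per year at price C is H = 0.22·C.
For each price level, check whether its EOQ is feasible; otherwise the best quantity at that price is the breakpoint.
EOQ at $15.60 = 697.8 (feasible in tier 1): TC = 2,240×$15.60 + (2,240/697.8)×373 + (697.8/2)×0.22×$15.60 = $37,338.79.
EOQ at $15.39 = 702.5 < 7000, so use break Q=7000: TC = 2,240×$15.39 + (2,240/7000.0)×373 + (7000.0/2)×0.22×$15.39 = $46,443.26.
EOQ at $15.11 = 709.0 < 7100, so use break Q=7100: TC = 2,240×$15.11 + (2,240/7100.0)×373 + (7100.0/2)×0.22×$15.11 = $45,764.99.
Lowest total cost is $37,338.79 at Q = 697.8.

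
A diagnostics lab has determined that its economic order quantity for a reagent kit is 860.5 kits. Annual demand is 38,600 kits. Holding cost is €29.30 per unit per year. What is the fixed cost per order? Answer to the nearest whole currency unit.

Squaring Q* = √(2DS/H) gives Q*² = 2DS/H.
From Q* = √(2DS/H): S = Q*²H / (2D) = 860.5² × 29.3 / (2 × 38,600) = 281.0296.

S ≈ €281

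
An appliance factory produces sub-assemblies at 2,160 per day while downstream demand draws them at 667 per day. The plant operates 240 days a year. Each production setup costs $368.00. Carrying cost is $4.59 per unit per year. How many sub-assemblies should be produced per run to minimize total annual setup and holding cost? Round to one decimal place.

Q* ≈ 6,093.9 sub-assemblies

Annual demand D = 667 × 240 = 160,080.
Production build-up factor (1 − d/p) = 1 − 667/2,160 = 0.6912.
Q* = √(2DS / (H(1 − d/p))) = √(2 × 160,080 × 368 / (4.59 × 0.6912)).
= √(117,818,880 / 3.1726) ≈ 6093.939.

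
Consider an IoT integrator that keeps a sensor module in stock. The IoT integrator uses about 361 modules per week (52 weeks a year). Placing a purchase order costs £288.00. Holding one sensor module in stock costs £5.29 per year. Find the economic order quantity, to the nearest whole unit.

Annual demand D = 361 × 52 = 18,772.
EOQ = √(2DS / H) = √(2 × 18,772 × 288 / 5.29).
= √(10,812,672 / 5.29) = √2,043,983.3648 ≈ 1429.679.

Q* ≈ 1,430 modules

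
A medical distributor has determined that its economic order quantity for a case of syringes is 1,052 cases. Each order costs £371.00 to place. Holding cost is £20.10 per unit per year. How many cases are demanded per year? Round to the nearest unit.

D ≈ 29,979 cases per year

The basic EOQ model gives Q* = √(2DS/H); rearrange for the unknown.
From Q* = √(2DS/H): D = Q*²H / (2S) = 1,052² × 20.1 / (2 × 371) = 29979.448.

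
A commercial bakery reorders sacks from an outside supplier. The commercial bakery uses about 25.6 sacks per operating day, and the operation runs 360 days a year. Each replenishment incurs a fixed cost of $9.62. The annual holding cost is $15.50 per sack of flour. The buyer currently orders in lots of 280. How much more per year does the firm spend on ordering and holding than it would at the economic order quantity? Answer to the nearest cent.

Annual demand D = 25.6 × 360 = 9,216.
EOQ = √(2DS/H) = √(2 × 9,216 × 9.62 / 15.5) ≈ 106.96.
Cost at Q* = (D/Q*)S + (Q*/2)H = √(2DSH) ≈ $1,657.83.
Cost at Q = 280: (9,216/280)×9.62 + (280/2)×15.5 = $316.64 + $2,170.00 = $2,486.64.
Excess = $2,486.64 − $1,657.83 = $828.81.

Extra cost ≈ $828.81 per year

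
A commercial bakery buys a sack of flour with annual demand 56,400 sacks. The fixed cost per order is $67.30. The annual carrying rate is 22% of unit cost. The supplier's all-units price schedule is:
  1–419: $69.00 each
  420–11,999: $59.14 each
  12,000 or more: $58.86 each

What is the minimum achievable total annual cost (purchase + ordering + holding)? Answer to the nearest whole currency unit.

TC* ≈ $3,345,434

Holding cost per unit per year at price C is H = 0.22·C.
For each price level, check whether its EOQ is feasible; otherwise the best quantity at that price is the breakpoint.
Tier 1 ($69.00): EOQ = 707.2 exceeds tier's upper bound 419, so this tier is dominated.
EOQ at $59.14 = 763.9 (feasible in tier 2): TC = 56,400×$59.14 + (56,400/763.9)×67.3 + (763.9/2)×0.22×$59.14 = $3,345,434.35.
EOQ at $58.86 = 765.7 < 12000, so use break Q=12000: TC = 56,400×$58.86 + (56,400/12000.0)×67.3 + (12000.0/2)×0.22×$58.86 = $3,397,715.51.
Lowest total cost among the candidates is at Q = 763.9.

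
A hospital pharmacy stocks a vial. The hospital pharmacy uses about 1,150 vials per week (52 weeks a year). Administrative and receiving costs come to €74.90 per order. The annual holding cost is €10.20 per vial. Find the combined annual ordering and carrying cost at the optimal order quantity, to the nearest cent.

TC* ≈ €9,558.87

Annual demand D = 1,150 × 52 = 59,800.
Q* = √(2DS/H) = √(2 × 59,800 × 74.9 / 10.2) ≈ 937.14.
At Q*, ordering cost (D/Q*)S equals holding cost (Q*/2)H, each = √(DSH/2).
Minimum total = √(2DSH) = √(2 × 59,800 × 74.9 × 10.2) ≈ 9558.871.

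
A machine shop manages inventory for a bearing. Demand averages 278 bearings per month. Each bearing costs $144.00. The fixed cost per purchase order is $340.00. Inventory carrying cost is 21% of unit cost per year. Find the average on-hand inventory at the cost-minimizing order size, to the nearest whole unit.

Annual demand D = 278 × 12 = 3,336.
Holding cost H = 0.21 × $144.00 = $30.2400 per unit per year.
EOQ = √(2DS/H) = √(2 × 3,336 × 340 / 30.24) ≈ 273.89.
Average inventory = Q*/2 ≈ 273.89 / 2 = 136.945.

Average inventory ≈ 137 bearings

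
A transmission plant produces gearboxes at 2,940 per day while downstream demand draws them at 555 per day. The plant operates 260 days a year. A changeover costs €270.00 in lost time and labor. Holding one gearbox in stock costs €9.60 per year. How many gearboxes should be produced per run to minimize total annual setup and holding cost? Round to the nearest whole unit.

Annual demand D = 555 × 260 = 144,300.
Production build-up factor (1 − d/p) = 1 − 555/2,940 = 0.8112.
Q* = √(2DS / (H(1 − d/p))) = √(2 × 144,300 × 270 / (9.6 × 0.8112)).
= √(77,922,000 / 7.7878) ≈ 3163.180.

Q* ≈ 3,163 gearboxes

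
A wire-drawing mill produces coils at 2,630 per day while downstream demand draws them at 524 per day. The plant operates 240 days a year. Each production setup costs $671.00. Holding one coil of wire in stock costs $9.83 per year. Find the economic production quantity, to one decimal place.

Q* ≈ 4,630.4 coils

Annual demand D = 524 × 240 = 125,760.
Production build-up factor (1 − d/p) = 1 − 524/2,630 = 0.8008.
Q* = √(2DS / (H(1 − d/p))) = √(2 × 125,760 × 671 / (9.83 × 0.8008)).
= √(168,769,920 / 7.8715) ≈ 4630.410.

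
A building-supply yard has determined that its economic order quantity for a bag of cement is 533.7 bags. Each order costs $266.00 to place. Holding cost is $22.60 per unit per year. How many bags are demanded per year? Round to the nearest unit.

D ≈ 12,100 bags per year

Squaring Q* = √(2DS/H) gives Q*² = 2DS/H.
From Q* = √(2DS/H): D = Q*²H / (2S) = 533.7² × 22.6 / (2 × 266) = 12100.163.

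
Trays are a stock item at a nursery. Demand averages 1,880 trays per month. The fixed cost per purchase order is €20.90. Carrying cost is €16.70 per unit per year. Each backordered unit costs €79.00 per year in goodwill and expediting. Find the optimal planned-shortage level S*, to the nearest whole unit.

Annual demand D = 1,880 × 12 = 22,560.
With planned backorders, Q* = √(2DS/H) · √((H+B)/B).
√(2DS/H) = √(2 × 22,560 × 20.9 / 16.7) = 237.629.
√((H+B)/B) = √((16.7+79)/79) = 1.1006.
Q* ≈ 261.542.
S* = Q* · H/(H+B) = 261.542 × 16.7/95.7 ≈ 45.640.

S* ≈ 46 trays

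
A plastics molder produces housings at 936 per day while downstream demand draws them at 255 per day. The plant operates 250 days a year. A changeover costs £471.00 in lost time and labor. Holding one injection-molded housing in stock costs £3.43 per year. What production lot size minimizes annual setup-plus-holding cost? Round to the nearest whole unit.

Annual demand D = 255 × 250 = 63,750.
Production build-up factor (1 − d/p) = 1 − 255/936 = 0.7276.
Q* = √(2DS / (H(1 − d/p))) = √(2 × 63,750 × 471 / (3.43 × 0.7276)).
= √(60,052,500 / 2.4955) ≈ 4905.495.

Q* ≈ 4,905 housings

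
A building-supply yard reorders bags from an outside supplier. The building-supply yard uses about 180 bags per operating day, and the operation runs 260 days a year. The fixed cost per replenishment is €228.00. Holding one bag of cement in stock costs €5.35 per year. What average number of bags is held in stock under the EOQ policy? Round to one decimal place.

Average inventory ≈ 998.6 bags

Annual demand D = 180 × 260 = 46,800.
EOQ = √(2DS/H) = √(2 × 46,800 × 228 / 5.35) ≈ 1997.23.
Average inventory = Q*/2 ≈ 1997.23 / 2 = 998.616.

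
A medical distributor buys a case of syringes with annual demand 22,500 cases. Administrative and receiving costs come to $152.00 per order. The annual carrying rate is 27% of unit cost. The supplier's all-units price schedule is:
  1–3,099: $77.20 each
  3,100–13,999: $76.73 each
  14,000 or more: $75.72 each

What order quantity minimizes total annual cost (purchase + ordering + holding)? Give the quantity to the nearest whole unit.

Holding cost per unit per year at price C is H = 0.27·C.
For each price level, check whether its EOQ is feasible; otherwise the best quantity at that price is the breakpoint.
EOQ at $77.20 = 572.8 (feasible in tier 1): TC = 22,500×$77.20 + (22,500/572.8)×152 + (572.8/2)×0.27×$77.20 = $1,748,940.39.
EOQ at $76.73 = 574.6 < 3100, so use break Q=3100: TC = 22,500×$76.73 + (22,500/3100.0)×152 + (3100.0/2)×0.27×$76.73 = $1,759,639.73.
EOQ at $75.72 = 578.4 < 14000, so use break Q=14000: TC = 22,500×$75.72 + (22,500/14000.0)×152 + (14000.0/2)×0.27×$75.72 = $1,847,055.09.
Lowest total cost is $1,748,940.39 at Q = 572.8.

Q* ≈ 573 cases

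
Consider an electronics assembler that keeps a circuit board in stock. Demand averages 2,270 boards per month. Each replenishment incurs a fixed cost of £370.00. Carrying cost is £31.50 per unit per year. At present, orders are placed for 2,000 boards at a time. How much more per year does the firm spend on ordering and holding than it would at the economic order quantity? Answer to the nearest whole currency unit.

Annual demand D = 2,270 × 12 = 27,240.
EOQ = √(2DS/H) = √(2 × 27,240 × 370 / 31.5) ≈ 799.95.
Cost at Q* = (D/Q*)S + (Q*/2)H = √(2DSH) ≈ £25,198.50.
Cost at Q = 2,000: (27,240/2,000)×370 + (2,000/2)×31.5 = £5,039.40 + £31,500.00 = £36,539.40.
Excess = £36,539.40 − £25,198.50 = £11,340.90.

Extra cost ≈ £11,341 per year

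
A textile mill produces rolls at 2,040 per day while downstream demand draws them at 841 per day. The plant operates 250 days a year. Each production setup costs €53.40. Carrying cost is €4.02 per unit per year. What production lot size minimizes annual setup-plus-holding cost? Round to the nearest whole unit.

Q* ≈ 3,083 rolls

Annual demand D = 841 × 250 = 210,250.
Production build-up factor (1 − d/p) = 1 − 841/2,040 = 0.5877.
Q* = √(2DS / (H(1 − d/p))) = √(2 × 210,250 × 53.4 / (4.02 × 0.5877)).
= √(22,454,700 / 2.3627) ≈ 3082.805.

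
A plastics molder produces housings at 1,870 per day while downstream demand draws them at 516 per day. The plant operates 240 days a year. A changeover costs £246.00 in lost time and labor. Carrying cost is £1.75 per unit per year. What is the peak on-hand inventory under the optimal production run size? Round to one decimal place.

I_max ≈ 5,020.9 housings

Annual demand D = 516 × 240 = 123,840.
Production build-up factor (1 − d/p) = 1 − 516/1,870 = 0.7241.
Q* = √(2DS / (H(1 − d/p))) = √(2 × 123,840 × 246 / (1.75 × 0.7241)).
= √(60,929,280 / 1.2671) ≈ 6934.345.
Maximum inventory = Q*(1 − d/p) = 6934.345 × 0.7241 ≈ 5020.911.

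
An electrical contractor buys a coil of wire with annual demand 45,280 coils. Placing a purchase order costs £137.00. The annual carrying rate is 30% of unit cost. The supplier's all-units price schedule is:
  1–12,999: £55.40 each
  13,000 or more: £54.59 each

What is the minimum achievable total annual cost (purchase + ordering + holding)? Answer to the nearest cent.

Holding cost per unit per year at price C is H = 0.30·C.
For each price level, check whether its EOQ is feasible; otherwise the best quantity at that price is the breakpoint.
EOQ at £55.40 = 864.0 (feasible in tier 1): TC = 45,280×£55.40 + (45,280/864.0)×137 + (864.0/2)×0.30×£55.40 = £2,522,871.65.
EOQ at £54.59 = 870.4 < 13000, so use break Q=13000: TC = 45,280×£54.59 + (45,280/13000.0)×137 + (13000.0/2)×0.30×£54.59 = £2,578,762.88.
Lowest total cost among the candidates is at Q = 864.0.

TC* ≈ £2,522,871.65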